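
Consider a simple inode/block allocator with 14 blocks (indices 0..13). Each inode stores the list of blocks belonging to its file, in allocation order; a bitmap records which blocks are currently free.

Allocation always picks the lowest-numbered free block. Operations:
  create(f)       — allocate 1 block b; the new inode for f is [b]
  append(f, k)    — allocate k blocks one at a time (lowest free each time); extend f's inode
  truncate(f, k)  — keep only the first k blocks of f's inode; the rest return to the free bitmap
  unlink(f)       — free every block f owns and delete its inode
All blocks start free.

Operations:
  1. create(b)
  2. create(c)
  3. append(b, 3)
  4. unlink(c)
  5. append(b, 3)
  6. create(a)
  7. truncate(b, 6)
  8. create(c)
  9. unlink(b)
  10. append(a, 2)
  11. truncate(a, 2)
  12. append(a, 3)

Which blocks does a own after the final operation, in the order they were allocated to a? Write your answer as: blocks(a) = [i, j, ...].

[1] create(b) — b=0 (map F.............)
[2] create(c) — b=0 c=1 (map FF............)
[3] append(b, 3) — b=0,2,3,4 c=1 (map FFFFF.........)
[4] unlink(c) — b=0,2,3,4 (map F.FFF.........)
[5] append(b, 3) — b=0,2,3,4,1,5,6 (map FFFFFFF.......)
[6] create(a) — a=7 b=0,2,3,4,1,5,6 (map FFFFFFFF......)
[7] truncate(b, 6) — a=7 b=0,2,3,4,1,5 (map FFFFFF.F......)
[8] create(c) — a=7 b=0,2,3,4,1,5 c=6 (map FFFFFFFF......)
[9] unlink(b) — a=7 c=6 (map ......FF......)
[10] append(a, 2) — a=7,0,1 c=6 (map FF....FF......)
[11] truncate(a, 2) — a=7,0 c=6 (map F.....FF......)
[12] append(a, 3) — a=7,0,1,2,3 c=6 (map FFFF..FF......)

blocks(a) = [7, 0, 1, 2, 3]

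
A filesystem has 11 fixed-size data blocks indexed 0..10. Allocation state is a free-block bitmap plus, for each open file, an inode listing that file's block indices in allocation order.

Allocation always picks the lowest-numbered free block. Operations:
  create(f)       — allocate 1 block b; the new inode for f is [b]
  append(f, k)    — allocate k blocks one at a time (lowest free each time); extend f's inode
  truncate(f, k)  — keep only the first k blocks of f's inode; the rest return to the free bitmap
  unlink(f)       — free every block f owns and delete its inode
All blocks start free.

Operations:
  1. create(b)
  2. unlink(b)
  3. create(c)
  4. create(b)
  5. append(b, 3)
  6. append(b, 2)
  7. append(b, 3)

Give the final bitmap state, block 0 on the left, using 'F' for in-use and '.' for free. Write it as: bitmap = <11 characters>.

bitmap = FFFFFFFFFF.

  1. create(b)  ⇒  F..........  {b→[0]}
  2. unlink(b)  ⇒  ...........  {}
  3. create(c)  ⇒  F..........  {c→[0]}
  4. create(b)  ⇒  FF.........  {b→[1]; c→[0]}
  5. append(b, 3)  ⇒  FFFFF......  {b→[1, 2, 3, 4]; c→[0]}
  6. append(b, 2)  ⇒  FFFFFFF....  {b→[1, 2, 3, 4, 5, 6]; c→[0]}
  7. append(b, 3)  ⇒  FFFFFFFFFF.  {b→[1, 2, 3, 4, 5, 6, 7, 8, 9]; c→[0]}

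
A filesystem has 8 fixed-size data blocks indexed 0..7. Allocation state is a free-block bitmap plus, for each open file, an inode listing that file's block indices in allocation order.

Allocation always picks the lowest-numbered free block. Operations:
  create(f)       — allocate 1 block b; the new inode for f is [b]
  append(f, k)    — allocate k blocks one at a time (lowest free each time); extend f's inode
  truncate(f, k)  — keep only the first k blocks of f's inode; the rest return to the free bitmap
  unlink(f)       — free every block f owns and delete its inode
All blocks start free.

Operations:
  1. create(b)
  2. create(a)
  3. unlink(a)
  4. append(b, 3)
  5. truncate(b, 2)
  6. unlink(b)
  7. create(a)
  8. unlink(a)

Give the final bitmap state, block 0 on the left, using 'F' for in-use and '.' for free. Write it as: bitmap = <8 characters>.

  1. create(b)  ⇒  F.......  {b→[0]}
  2. create(a)  ⇒  FF......  {a→[1]; b→[0]}
  3. unlink(a)  ⇒  F.......  {b→[0]}
  4. append(b, 3)  ⇒  FFFF....  {b→[0, 1, 2, 3]}
  5. truncate(b, 2)  ⇒  FF......  {b→[0, 1]}
  6. unlink(b)  ⇒  ........  {}
  7. create(a)  ⇒  F.......  {a→[0]}
  8. unlink(a)  ⇒  ........  {}

bitmap = ........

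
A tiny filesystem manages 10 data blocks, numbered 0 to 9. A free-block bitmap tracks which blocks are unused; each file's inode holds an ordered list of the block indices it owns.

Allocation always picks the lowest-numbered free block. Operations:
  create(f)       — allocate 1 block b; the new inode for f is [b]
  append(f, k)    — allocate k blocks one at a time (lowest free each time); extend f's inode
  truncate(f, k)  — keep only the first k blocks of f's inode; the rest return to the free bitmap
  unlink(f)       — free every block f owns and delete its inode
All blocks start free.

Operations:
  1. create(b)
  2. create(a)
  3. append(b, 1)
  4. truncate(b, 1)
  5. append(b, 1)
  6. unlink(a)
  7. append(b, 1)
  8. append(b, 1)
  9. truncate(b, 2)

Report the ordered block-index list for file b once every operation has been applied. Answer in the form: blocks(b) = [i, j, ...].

blocks(b) = [0, 2]

  1. create(b)  ⇒  F.........  {b→[0]}
  2. create(a)  ⇒  FF........  {a→[1]; b→[0]}
  3. append(b, 1)  ⇒  FFF.......  {a→[1]; b→[0, 2]}
  4. truncate(b, 1)  ⇒  FF........  {a→[1]; b→[0]}
  5. append(b, 1)  ⇒  FFF.......  {a→[1]; b→[0, 2]}
  6. unlink(a)  ⇒  F.F.......  {b→[0, 2]}
  7. append(b, 1)  ⇒  FFF.......  {b→[0, 2, 1]}
  8. append(b, 1)  ⇒  FFFF......  {b→[0, 2, 1, 3]}
  9. truncate(b, 2)  ⇒  F.F.......  {b→[0, 2]}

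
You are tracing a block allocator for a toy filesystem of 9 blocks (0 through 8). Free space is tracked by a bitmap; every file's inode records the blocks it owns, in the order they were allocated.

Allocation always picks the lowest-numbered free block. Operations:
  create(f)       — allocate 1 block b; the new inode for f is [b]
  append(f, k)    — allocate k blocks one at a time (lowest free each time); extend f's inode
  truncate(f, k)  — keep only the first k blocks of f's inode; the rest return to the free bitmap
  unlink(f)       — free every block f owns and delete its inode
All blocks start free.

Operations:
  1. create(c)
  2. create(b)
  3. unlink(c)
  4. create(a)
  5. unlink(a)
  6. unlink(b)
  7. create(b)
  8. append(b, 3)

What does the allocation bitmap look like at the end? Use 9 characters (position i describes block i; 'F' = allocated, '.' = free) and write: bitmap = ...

after create(c) → c:[0]  free=[F........]
after create(b) → b:[1], c:[0]  free=[FF.......]
after unlink(c) → b:[1]  free=[.F.......]
after create(a) → a:[0], b:[1]  free=[FF.......]
after unlink(a) → b:[1]  free=[.F.......]
after unlink(b) →   free=[.........]
after create(b) → b:[0]  free=[F........]
after append(b, 3) → b:[0, 1, 2, 3]  free=[FFFF.....]

bitmap = FFFF.....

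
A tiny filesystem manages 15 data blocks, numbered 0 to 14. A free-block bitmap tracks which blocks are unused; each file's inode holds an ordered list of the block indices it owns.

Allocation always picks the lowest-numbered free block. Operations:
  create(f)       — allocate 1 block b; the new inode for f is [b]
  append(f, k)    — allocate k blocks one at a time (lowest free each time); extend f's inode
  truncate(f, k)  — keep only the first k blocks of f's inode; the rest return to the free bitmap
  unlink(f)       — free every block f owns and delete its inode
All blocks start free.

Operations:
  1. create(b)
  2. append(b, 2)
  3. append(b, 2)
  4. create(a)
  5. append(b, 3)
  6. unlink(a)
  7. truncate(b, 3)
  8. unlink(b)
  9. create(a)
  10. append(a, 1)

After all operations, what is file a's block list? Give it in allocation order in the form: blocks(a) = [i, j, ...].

[1] create(b) — b=0 (map F..............)
[2] append(b, 2) — b=0,1,2 (map FFF............)
[3] append(b, 2) — b=0,1,2,3,4 (map FFFFF..........)
[4] create(a) — a=5 b=0,1,2,3,4 (map FFFFFF.........)
[5] append(b, 3) — a=5 b=0,1,2,3,4,6,7,8 (map FFFFFFFFF......)
[6] unlink(a) — b=0,1,2,3,4,6,7,8 (map FFFFF.FFF......)
[7] truncate(b, 3) — b=0,1,2 (map FFF............)
[8] unlink(b) —  (map ...............)
[9] create(a) — a=0 (map F..............)
[10] append(a, 1) — a=0,1 (map FF.............)

blocks(a) = [0, 1]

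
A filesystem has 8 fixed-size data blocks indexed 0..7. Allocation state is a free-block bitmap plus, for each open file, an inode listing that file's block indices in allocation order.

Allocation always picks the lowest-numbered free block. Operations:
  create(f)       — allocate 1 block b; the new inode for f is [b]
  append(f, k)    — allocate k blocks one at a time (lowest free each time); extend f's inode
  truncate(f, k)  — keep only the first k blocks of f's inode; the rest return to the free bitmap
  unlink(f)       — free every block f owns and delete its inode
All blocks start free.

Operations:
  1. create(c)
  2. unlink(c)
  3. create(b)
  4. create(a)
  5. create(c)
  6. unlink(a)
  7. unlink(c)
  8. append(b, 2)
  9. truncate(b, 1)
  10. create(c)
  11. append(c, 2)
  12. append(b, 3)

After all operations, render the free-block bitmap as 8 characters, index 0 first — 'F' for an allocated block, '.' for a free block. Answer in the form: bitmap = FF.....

bitmap = FFFFFFF.

[1] create(c) — c=0 (map F.......)
[2] unlink(c) —  (map ........)
[3] create(b) — b=0 (map F.......)
[4] create(a) — a=1 b=0 (map FF......)
[5] create(c) — a=1 b=0 c=2 (map FFF.....)
[6] unlink(a) — b=0 c=2 (map F.F.....)
[7] unlink(c) — b=0 (map F.......)
[8] append(b, 2) — b=0,1,2 (map FFF.....)
[9] truncate(b, 1) — b=0 (map F.......)
[10] create(c) — b=0 c=1 (map FF......)
[11] append(c, 2) — b=0 c=1,2,3 (map FFFF....)
[12] append(b, 3) — b=0,4,5,6 c=1,2,3 (map FFFFFFF.)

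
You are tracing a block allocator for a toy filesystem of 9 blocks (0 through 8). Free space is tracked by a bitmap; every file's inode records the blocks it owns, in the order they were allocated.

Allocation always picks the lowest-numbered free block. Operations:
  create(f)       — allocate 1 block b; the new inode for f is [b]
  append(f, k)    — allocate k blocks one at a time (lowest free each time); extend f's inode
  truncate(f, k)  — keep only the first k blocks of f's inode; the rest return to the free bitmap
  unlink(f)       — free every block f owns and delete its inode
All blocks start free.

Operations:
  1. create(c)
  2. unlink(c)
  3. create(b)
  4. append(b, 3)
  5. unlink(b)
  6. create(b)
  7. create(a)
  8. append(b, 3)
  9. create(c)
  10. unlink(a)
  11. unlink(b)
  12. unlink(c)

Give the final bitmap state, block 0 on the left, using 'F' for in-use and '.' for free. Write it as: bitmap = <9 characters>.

  1. create(c)  ⇒  F........  {c→[0]}
  2. unlink(c)  ⇒  .........  {}
  3. create(b)  ⇒  F........  {b→[0]}
  4. append(b, 3)  ⇒  FFFF.....  {b→[0, 1, 2, 3]}
  5. unlink(b)  ⇒  .........  {}
  6. create(b)  ⇒  F........  {b→[0]}
  7. create(a)  ⇒  FF.......  {a→[1]; b→[0]}
  8. append(b, 3)  ⇒  FFFFF....  {a→[1]; b→[0, 2, 3, 4]}
  9. create(c)  ⇒  FFFFFF...  {a→[1]; b→[0, 2, 3, 4]; c→[5]}
  10. unlink(a)  ⇒  F.FFFF...  {b→[0, 2, 3, 4]; c→[5]}
  11. unlink(b)  ⇒  .....F...  {c→[5]}
  12. unlink(c)  ⇒  .........  {}

bitmap = .........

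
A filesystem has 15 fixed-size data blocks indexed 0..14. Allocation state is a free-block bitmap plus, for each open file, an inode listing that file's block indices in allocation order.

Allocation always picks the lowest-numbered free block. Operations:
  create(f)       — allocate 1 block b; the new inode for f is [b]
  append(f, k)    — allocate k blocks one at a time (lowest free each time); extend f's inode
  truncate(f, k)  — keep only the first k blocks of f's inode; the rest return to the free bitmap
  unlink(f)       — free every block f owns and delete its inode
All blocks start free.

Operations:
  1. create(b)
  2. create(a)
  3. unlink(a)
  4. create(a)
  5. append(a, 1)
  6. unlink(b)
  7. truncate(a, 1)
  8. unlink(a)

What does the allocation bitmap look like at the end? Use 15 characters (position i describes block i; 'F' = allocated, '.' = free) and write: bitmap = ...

bitmap = ...............

  1. create(b)  ⇒  F..............  {b→[0]}
  2. create(a)  ⇒  FF.............  {a→[1]; b→[0]}
  3. unlink(a)  ⇒  F..............  {b→[0]}
  4. create(a)  ⇒  FF.............  {a→[1]; b→[0]}
  5. append(a, 1)  ⇒  FFF............  {a→[1, 2]; b→[0]}
  6. unlink(b)  ⇒  .FF............  {a→[1, 2]}
  7. truncate(a, 1)  ⇒  .F.............  {a→[1]}
  8. unlink(a)  ⇒  ...............  {}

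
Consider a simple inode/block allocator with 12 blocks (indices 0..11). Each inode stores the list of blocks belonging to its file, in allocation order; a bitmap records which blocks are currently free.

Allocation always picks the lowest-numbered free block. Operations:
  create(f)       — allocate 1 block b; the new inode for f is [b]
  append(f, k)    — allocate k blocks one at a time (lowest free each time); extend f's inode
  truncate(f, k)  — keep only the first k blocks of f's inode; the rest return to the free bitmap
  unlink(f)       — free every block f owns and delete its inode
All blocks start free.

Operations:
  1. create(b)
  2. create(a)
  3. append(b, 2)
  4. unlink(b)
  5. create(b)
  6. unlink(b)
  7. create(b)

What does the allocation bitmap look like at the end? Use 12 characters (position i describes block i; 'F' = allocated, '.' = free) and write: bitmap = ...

after create(b) → b:[0]  free=[F...........]
after create(a) → a:[1], b:[0]  free=[FF..........]
after append(b, 2) → a:[1], b:[0, 2, 3]  free=[FFFF........]
after unlink(b) → a:[1]  free=[.F..........]
after create(b) → a:[1], b:[0]  free=[FF..........]
after unlink(b) → a:[1]  free=[.F..........]
after create(b) → a:[1], b:[0]  free=[FF..........]

bitmap = FF..........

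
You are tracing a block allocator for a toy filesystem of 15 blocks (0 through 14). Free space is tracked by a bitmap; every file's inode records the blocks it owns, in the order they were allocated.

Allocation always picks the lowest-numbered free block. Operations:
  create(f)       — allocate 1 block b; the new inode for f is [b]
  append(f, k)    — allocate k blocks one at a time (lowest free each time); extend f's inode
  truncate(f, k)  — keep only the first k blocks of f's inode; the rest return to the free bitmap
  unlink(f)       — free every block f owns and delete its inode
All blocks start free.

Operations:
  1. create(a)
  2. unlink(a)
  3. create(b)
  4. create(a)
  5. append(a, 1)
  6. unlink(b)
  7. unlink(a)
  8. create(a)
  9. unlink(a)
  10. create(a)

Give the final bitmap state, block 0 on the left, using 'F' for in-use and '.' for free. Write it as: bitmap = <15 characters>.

after create(a) → a:[0]  free=[F..............]
after unlink(a) →   free=[...............]
after create(b) → b:[0]  free=[F..............]
after create(a) → a:[1], b:[0]  free=[FF.............]
after append(a, 1) → a:[1, 2], b:[0]  free=[FFF............]
after unlink(b) → a:[1, 2]  free=[.FF............]
after unlink(a) →   free=[...............]
after create(a) → a:[0]  free=[F..............]
after unlink(a) →   free=[...............]
after create(a) → a:[0]  free=[F..............]

bitmap = F..............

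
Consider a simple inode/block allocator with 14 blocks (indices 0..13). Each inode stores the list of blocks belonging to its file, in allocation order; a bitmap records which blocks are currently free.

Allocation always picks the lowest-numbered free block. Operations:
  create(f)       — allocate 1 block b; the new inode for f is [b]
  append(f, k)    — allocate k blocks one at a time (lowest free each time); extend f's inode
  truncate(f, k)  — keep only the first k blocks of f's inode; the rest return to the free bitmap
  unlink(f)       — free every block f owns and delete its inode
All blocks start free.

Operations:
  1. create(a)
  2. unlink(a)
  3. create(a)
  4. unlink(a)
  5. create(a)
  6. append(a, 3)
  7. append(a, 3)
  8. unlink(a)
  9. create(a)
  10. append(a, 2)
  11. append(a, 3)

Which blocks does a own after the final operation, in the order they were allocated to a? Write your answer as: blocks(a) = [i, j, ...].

blocks(a) = [0, 1, 2, 3, 4, 5]

after create(a) → a:[0]  free=[F.............]
after unlink(a) →   free=[..............]
after create(a) → a:[0]  free=[F.............]
after unlink(a) →   free=[..............]
after create(a) → a:[0]  free=[F.............]
after append(a, 3) → a:[0, 1, 2, 3]  free=[FFFF..........]
after append(a, 3) → a:[0, 1, 2, 3, 4, 5, 6]  free=[FFFFFFF.......]
after unlink(a) →   free=[..............]
after create(a) → a:[0]  free=[F.............]
after append(a, 2) → a:[0, 1, 2]  free=[FFF...........]
after append(a, 3) → a:[0, 1, 2, 3, 4, 5]  free=[FFFFFF........]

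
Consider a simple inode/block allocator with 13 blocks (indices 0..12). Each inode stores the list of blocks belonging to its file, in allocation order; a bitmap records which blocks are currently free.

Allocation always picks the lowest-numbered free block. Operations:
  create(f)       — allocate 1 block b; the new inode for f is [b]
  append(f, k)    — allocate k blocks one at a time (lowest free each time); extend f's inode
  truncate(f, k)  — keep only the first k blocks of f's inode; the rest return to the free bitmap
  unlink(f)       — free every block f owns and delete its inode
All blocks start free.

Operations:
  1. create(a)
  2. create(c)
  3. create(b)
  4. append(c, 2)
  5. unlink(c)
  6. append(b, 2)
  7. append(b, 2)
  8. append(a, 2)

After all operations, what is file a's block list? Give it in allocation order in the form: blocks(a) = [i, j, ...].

blocks(a) = [0, 6, 7]

create(a): bitmap=F............ | a=[0]
create(c): bitmap=FF........... | a=[0] c=[1]
create(b): bitmap=FFF.......... | a=[0] b=[2] c=[1]
append(c, 2): bitmap=FFFFF........ | a=[0] b=[2] c=[1, 3, 4]
unlink(c): bitmap=F.F.......... | a=[0] b=[2]
append(b, 2): bitmap=FFFF......... | a=[0] b=[2, 1, 3]
append(b, 2): bitmap=FFFFFF....... | a=[0] b=[2, 1, 3, 4, 5]
append(a, 2): bitmap=FFFFFFFF..... | a=[0, 6, 7] b=[2, 1, 3, 4, 5]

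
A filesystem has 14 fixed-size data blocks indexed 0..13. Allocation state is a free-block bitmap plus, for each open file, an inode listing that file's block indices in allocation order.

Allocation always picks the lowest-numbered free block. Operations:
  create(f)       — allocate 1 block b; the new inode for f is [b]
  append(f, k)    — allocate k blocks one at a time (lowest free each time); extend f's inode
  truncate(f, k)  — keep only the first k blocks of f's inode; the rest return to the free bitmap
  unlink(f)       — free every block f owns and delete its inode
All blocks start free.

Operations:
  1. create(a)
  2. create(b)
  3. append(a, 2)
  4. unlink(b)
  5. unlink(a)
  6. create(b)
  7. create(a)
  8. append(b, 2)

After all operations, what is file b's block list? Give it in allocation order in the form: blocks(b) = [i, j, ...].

blocks(b) = [0, 2, 3]

after create(a) → a:[0]  free=[F.............]
after create(b) → a:[0], b:[1]  free=[FF............]
after append(a, 2) → a:[0, 2, 3], b:[1]  free=[FFFF..........]
after unlink(b) → a:[0, 2, 3]  free=[F.FF..........]
after unlink(a) →   free=[..............]
after create(b) → b:[0]  free=[F.............]
after create(a) → a:[1], b:[0]  free=[FF............]
after append(b, 2) → a:[1], b:[0, 2, 3]  free=[FFFF..........]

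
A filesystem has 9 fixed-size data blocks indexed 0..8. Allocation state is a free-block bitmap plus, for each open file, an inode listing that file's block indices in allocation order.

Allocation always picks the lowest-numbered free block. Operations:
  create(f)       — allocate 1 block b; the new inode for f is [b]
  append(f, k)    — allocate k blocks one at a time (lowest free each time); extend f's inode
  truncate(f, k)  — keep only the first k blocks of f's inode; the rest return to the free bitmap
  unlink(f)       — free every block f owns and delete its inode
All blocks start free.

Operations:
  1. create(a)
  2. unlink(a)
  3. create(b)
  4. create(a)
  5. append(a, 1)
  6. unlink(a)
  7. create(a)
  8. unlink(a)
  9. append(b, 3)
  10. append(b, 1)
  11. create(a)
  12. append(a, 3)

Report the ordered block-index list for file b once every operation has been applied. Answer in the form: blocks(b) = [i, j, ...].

blocks(b) = [0, 1, 2, 3, 4]

[1] create(a) — a=0 (map F........)
[2] unlink(a) —  (map .........)
[3] create(b) — b=0 (map F........)
[4] create(a) — a=1 b=0 (map FF.......)
[5] append(a, 1) — a=1,2 b=0 (map FFF......)
[6] unlink(a) — b=0 (map F........)
[7] create(a) — a=1 b=0 (map FF.......)
[8] unlink(a) — b=0 (map F........)
[9] append(b, 3) — b=0,1,2,3 (map FFFF.....)
[10] append(b, 1) — b=0,1,2,3,4 (map FFFFF....)
[11] create(a) — a=5 b=0,1,2,3,4 (map FFFFFF...)
[12] append(a, 3) — a=5,6,7,8 b=0,1,2,3,4 (map FFFFFFFFF)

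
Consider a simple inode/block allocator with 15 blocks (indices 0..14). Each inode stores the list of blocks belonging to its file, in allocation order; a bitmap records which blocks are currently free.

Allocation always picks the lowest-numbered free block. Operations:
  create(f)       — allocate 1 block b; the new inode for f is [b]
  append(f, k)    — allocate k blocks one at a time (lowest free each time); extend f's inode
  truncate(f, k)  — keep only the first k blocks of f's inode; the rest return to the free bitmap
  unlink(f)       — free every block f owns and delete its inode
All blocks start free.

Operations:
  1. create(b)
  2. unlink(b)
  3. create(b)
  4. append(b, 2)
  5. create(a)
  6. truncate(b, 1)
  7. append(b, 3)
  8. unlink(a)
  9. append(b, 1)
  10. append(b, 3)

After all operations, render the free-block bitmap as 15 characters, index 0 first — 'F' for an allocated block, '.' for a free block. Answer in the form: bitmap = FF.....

bitmap = FFFFFFFF.......

create(b): bitmap=F.............. | b=[0]
unlink(b): bitmap=............... | 
create(b): bitmap=F.............. | b=[0]
append(b, 2): bitmap=FFF............ | b=[0, 1, 2]
create(a): bitmap=FFFF........... | a=[3] b=[0, 1, 2]
truncate(b, 1): bitmap=F..F........... | a=[3] b=[0]
append(b, 3): bitmap=FFFFF.......... | a=[3] b=[0, 1, 2, 4]
unlink(a): bitmap=FFF.F.......... | b=[0, 1, 2, 4]
append(b, 1): bitmap=FFFFF.......... | b=[0, 1, 2, 4, 3]
append(b, 3): bitmap=FFFFFFFF....... | b=[0, 1, 2, 4, 3, 5, 6, 7]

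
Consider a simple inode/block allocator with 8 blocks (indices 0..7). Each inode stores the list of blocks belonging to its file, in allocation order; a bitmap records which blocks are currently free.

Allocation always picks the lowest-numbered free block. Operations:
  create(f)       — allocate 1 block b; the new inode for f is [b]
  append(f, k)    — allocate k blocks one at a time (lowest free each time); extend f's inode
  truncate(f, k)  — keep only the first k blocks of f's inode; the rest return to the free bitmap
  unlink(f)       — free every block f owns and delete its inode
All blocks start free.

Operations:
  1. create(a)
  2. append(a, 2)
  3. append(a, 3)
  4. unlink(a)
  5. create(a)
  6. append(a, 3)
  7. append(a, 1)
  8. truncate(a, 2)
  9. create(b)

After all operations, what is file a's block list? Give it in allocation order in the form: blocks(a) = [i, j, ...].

[1] create(a) — a=0 (map F.......)
[2] append(a, 2) — a=0,1,2 (map FFF.....)
[3] append(a, 3) — a=0,1,2,3,4,5 (map FFFFFF..)
[4] unlink(a) —  (map ........)
[5] create(a) — a=0 (map F.......)
[6] append(a, 3) — a=0,1,2,3 (map FFFF....)
[7] append(a, 1) — a=0,1,2,3,4 (map FFFFF...)
[8] truncate(a, 2) — a=0,1 (map FF......)
[9] create(b) — a=0,1 b=2 (map FFF.....)

blocks(a) = [0, 1]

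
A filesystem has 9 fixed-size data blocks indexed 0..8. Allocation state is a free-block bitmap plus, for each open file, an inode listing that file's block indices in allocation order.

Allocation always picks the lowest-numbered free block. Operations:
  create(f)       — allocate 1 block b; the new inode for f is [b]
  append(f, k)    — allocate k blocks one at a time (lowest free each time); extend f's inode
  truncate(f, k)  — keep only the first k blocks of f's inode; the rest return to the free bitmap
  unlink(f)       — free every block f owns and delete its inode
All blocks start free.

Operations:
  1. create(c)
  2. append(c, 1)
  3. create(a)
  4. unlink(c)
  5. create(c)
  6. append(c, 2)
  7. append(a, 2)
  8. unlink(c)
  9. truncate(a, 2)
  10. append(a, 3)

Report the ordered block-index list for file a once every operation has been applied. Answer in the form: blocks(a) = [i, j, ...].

[1] create(c) — c=0 (map F........)
[2] append(c, 1) — c=0,1 (map FF.......)
[3] create(a) — a=2 c=0,1 (map FFF......)
[4] unlink(c) — a=2 (map ..F......)
[5] create(c) — a=2 c=0 (map F.F......)
[6] append(c, 2) — a=2 c=0,1,3 (map FFFF.....)
[7] append(a, 2) — a=2,4,5 c=0,1,3 (map FFFFFF...)
[8] unlink(c) — a=2,4,5 (map ..F.FF...)
[9] truncate(a, 2) — a=2,4 (map ..F.F....)
[10] append(a, 3) — a=2,4,0,1,3 (map FFFFF....)

blocks(a) = [2, 4, 0, 1, 3]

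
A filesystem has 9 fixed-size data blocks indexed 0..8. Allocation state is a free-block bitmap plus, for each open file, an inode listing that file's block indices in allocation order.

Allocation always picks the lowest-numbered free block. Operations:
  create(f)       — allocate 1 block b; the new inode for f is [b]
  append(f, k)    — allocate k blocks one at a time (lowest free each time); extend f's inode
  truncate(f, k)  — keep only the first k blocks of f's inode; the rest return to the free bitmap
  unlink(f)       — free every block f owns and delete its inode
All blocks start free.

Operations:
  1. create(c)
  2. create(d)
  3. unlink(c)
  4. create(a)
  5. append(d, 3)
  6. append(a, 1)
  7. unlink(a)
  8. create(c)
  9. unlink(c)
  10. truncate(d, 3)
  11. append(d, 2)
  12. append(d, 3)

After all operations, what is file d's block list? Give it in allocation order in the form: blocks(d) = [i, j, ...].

after create(c) → c:[0]  free=[F........]
after create(d) → c:[0], d:[1]  free=[FF.......]
after unlink(c) → d:[1]  free=[.F.......]
after create(a) → a:[0], d:[1]  free=[FF.......]
after append(d, 3) → a:[0], d:[1, 2, 3, 4]  free=[FFFFF....]
after append(a, 1) → a:[0, 5], d:[1, 2, 3, 4]  free=[FFFFFF...]
after unlink(a) → d:[1, 2, 3, 4]  free=[.FFFF....]
after create(c) → c:[0], d:[1, 2, 3, 4]  free=[FFFFF....]
after unlink(c) → d:[1, 2, 3, 4]  free=[.FFFF....]
after truncate(d, 3) → d:[1, 2, 3]  free=[.FFF.....]
after append(d, 2) → d:[1, 2, 3, 0, 4]  free=[FFFFF....]
after append(d, 3) → d:[1, 2, 3, 0, 4, 5, 6, 7]  free=[FFFFFFFF.]

blocks(d) = [1, 2, 3, 0, 4, 5, 6, 7]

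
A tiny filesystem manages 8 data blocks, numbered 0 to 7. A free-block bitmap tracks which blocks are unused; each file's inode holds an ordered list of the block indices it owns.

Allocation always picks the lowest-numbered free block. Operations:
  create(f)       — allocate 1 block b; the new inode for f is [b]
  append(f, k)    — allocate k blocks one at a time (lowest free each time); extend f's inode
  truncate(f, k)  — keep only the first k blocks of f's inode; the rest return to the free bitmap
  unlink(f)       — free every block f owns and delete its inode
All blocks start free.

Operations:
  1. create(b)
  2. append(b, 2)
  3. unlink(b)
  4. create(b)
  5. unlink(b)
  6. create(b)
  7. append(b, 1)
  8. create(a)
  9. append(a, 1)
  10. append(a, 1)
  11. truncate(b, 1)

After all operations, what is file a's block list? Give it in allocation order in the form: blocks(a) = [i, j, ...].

[1] create(b) — b=0 (map F.......)
[2] append(b, 2) — b=0,1,2 (map FFF.....)
[3] unlink(b) —  (map ........)
[4] create(b) — b=0 (map F.......)
[5] unlink(b) —  (map ........)
[6] create(b) — b=0 (map F.......)
[7] append(b, 1) — b=0,1 (map FF......)
[8] create(a) — a=2 b=0,1 (map FFF.....)
[9] append(a, 1) — a=2,3 b=0,1 (map FFFF....)
[10] append(a, 1) — a=2,3,4 b=0,1 (map FFFFF...)
[11] truncate(b, 1) — a=2,3,4 b=0 (map F.FFF...)

blocks(a) = [2, 3, 4]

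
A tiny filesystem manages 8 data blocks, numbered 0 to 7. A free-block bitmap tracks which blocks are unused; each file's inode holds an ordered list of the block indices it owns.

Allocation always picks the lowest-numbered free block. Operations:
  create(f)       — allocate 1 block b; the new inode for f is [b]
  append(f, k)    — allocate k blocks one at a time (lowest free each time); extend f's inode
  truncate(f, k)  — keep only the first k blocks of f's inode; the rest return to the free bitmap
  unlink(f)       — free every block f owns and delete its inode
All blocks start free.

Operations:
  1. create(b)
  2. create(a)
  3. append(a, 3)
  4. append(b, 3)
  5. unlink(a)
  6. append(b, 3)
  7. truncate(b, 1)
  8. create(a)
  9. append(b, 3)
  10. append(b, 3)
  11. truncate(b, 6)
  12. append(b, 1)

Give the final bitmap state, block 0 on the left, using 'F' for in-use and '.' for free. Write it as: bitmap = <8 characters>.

create(b): bitmap=F....... | b=[0]
create(a): bitmap=FF...... | a=[1] b=[0]
append(a, 3): bitmap=FFFFF... | a=[1, 2, 3, 4] b=[0]
append(b, 3): bitmap=FFFFFFFF | a=[1, 2, 3, 4] b=[0, 5, 6, 7]
unlink(a): bitmap=F....FFF | b=[0, 5, 6, 7]
append(b, 3): bitmap=FFFF.FFF | b=[0, 5, 6, 7, 1, 2, 3]
truncate(b, 1): bitmap=F....... | b=[0]
create(a): bitmap=FF...... | a=[1] b=[0]
append(b, 3): bitmap=FFFFF... | a=[1] b=[0, 2, 3, 4]
append(b, 3): bitmap=FFFFFFFF | a=[1] b=[0, 2, 3, 4, 5, 6, 7]
truncate(b, 6): bitmap=FFFFFFF. | a=[1] b=[0, 2, 3, 4, 5, 6]
append(b, 1): bitmap=FFFFFFFF | a=[1] b=[0, 2, 3, 4, 5, 6, 7]

bitmap = FFFFFFFF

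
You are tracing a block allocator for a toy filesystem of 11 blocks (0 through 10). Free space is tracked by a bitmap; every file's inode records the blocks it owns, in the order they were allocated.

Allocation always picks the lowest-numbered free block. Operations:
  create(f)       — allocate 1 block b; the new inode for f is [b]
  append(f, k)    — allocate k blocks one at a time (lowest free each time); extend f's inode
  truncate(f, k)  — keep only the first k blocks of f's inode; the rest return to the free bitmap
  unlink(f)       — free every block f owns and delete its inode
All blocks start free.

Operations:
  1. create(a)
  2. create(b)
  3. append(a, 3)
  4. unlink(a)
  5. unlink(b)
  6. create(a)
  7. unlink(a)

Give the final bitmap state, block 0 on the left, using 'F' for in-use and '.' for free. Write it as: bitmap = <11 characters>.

bitmap = ...........

  1. create(a)  ⇒  F..........  {a→[0]}
  2. create(b)  ⇒  FF.........  {a→[0]; b→[1]}
  3. append(a, 3)  ⇒  FFFFF......  {a→[0, 2, 3, 4]; b→[1]}
  4. unlink(a)  ⇒  .F.........  {b→[1]}
  5. unlink(b)  ⇒  ...........  {}
  6. create(a)  ⇒  F..........  {a→[0]}
  7. unlink(a)  ⇒  ...........  {}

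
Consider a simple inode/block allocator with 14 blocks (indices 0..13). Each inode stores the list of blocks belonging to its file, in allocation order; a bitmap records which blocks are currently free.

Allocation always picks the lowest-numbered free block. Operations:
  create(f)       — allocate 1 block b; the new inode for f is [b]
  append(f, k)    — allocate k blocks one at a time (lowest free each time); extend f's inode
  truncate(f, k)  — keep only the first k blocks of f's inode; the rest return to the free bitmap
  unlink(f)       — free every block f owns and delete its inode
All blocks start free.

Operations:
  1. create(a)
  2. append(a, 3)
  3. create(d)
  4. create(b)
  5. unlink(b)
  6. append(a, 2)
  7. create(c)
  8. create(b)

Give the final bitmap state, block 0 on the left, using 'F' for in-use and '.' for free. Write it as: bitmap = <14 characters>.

after create(a) → a:[0]  free=[F.............]
after append(a, 3) → a:[0, 1, 2, 3]  free=[FFFF..........]
after create(d) → a:[0, 1, 2, 3], d:[4]  free=[FFFFF.........]
after create(b) → a:[0, 1, 2, 3], b:[5], d:[4]  free=[FFFFFF........]
after unlink(b) → a:[0, 1, 2, 3], d:[4]  free=[FFFFF.........]
after append(a, 2) → a:[0, 1, 2, 3, 5, 6], d:[4]  free=[FFFFFFF.......]
after create(c) → a:[0, 1, 2, 3, 5, 6], c:[7], d:[4]  free=[FFFFFFFF......]
after create(b) → a:[0, 1, 2, 3, 5, 6], b:[8], c:[7], d:[4]  free=[FFFFFFFFF.....]

bitmap = FFFFFFFFF.....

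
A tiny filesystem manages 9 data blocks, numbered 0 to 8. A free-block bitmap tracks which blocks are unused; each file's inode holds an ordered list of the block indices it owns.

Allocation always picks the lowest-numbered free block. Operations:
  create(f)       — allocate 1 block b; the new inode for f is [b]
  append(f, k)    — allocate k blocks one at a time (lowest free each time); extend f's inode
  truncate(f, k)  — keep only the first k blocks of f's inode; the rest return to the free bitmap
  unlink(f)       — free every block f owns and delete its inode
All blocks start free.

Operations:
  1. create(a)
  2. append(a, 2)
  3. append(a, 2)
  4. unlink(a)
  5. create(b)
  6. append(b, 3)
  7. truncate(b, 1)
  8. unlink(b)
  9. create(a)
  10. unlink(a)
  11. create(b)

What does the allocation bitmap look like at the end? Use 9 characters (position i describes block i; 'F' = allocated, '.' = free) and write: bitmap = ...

after create(a) → a:[0]  free=[F........]
after append(a, 2) → a:[0, 1, 2]  free=[FFF......]
after append(a, 2) → a:[0, 1, 2, 3, 4]  free=[FFFFF....]
after unlink(a) →   free=[.........]
after create(b) → b:[0]  free=[F........]
after append(b, 3) → b:[0, 1, 2, 3]  free=[FFFF.....]
after truncate(b, 1) → b:[0]  free=[F........]
after unlink(b) →   free=[.........]
after create(a) → a:[0]  free=[F........]
after unlink(a) →   free=[.........]
after create(b) → b:[0]  free=[F........]

bitmap = F........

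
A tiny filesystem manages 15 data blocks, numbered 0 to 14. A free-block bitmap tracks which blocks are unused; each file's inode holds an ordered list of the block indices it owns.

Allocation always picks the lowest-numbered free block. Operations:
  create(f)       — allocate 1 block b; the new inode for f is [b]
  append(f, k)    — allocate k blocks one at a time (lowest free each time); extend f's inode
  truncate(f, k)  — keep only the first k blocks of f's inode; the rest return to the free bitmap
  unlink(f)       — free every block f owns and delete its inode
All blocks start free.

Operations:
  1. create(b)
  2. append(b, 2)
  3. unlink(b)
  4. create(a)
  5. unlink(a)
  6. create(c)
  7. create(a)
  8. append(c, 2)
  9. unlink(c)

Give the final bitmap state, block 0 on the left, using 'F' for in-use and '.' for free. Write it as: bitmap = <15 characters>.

  1. create(b)  ⇒  F..............  {b→[0]}
  2. append(b, 2)  ⇒  FFF............  {b→[0, 1, 2]}
  3. unlink(b)  ⇒  ...............  {}
  4. create(a)  ⇒  F..............  {a→[0]}
  5. unlink(a)  ⇒  ...............  {}
  6. create(c)  ⇒  F..............  {c→[0]}
  7. create(a)  ⇒  FF.............  {a→[1]; c→[0]}
  8. append(c, 2)  ⇒  FFFF...........  {a→[1]; c→[0, 2, 3]}
  9. unlink(c)  ⇒  .F.............  {a→[1]}

bitmap = .F.............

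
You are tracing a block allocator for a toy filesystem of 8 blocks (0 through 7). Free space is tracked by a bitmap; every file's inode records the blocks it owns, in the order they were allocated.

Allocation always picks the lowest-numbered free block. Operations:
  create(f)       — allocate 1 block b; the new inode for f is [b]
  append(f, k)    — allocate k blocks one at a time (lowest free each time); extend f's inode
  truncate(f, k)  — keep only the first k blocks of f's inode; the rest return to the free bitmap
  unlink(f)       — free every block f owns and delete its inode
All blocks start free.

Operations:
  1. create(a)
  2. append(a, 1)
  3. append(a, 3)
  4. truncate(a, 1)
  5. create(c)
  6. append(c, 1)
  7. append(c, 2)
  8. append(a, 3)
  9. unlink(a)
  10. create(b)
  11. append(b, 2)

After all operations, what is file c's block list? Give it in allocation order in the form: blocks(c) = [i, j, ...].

blocks(c) = [1, 2, 3, 4]

create(a): bitmap=F....... | a=[0]
append(a, 1): bitmap=FF...... | a=[0, 1]
append(a, 3): bitmap=FFFFF... | a=[0, 1, 2, 3, 4]
truncate(a, 1): bitmap=F....... | a=[0]
create(c): bitmap=FF...... | a=[0] c=[1]
append(c, 1): bitmap=FFF..... | a=[0] c=[1, 2]
append(c, 2): bitmap=FFFFF... | a=[0] c=[1, 2, 3, 4]
append(a, 3): bitmap=FFFFFFFF | a=[0, 5, 6, 7] c=[1, 2, 3, 4]
unlink(a): bitmap=.FFFF... | c=[1, 2, 3, 4]
create(b): bitmap=FFFFF... | b=[0] c=[1, 2, 3, 4]
append(b, 2): bitmap=FFFFFFF. | b=[0, 5, 6] c=[1, 2, 3, 4]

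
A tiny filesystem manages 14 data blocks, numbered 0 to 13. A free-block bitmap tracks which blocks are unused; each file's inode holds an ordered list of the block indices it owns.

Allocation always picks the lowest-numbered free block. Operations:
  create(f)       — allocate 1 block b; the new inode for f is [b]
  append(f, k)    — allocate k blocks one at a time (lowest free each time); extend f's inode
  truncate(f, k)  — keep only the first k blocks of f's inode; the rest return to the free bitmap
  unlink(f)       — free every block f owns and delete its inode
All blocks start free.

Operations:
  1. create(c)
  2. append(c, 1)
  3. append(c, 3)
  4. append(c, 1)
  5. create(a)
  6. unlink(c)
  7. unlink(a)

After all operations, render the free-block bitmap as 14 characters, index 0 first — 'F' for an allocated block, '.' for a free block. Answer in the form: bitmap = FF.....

after create(c) → c:[0]  free=[F.............]
after append(c, 1) → c:[0, 1]  free=[FF............]
after append(c, 3) → c:[0, 1, 2, 3, 4]  free=[FFFFF.........]
after append(c, 1) → c:[0, 1, 2, 3, 4, 5]  free=[FFFFFF........]
after create(a) → a:[6], c:[0, 1, 2, 3, 4, 5]  free=[FFFFFFF.......]
after unlink(c) → a:[6]  free=[......F.......]
after unlink(a) →   free=[..............]

bitmap = ..............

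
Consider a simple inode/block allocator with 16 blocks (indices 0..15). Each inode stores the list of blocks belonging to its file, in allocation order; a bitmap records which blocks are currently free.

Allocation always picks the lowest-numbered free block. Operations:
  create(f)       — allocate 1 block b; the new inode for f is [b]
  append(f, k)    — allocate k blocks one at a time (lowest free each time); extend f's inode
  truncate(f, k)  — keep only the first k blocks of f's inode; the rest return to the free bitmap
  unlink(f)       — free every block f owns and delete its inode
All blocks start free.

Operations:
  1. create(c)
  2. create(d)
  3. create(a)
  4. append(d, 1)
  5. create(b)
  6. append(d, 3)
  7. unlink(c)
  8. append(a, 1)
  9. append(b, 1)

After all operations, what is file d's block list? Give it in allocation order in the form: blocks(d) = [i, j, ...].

blocks(d) = [1, 3, 5, 6, 7]

  1. create(c)  ⇒  F...............  {c→[0]}
  2. create(d)  ⇒  FF..............  {c→[0]; d→[1]}
  3. create(a)  ⇒  FFF.............  {a→[2]; c→[0]; d→[1]}
  4. append(d, 1)  ⇒  FFFF............  {a→[2]; c→[0]; d→[1, 3]}
  5. create(b)  ⇒  FFFFF...........  {a→[2]; b→[4]; c→[0]; d→[1, 3]}
  6. append(d, 3)  ⇒  FFFFFFFF........  {a→[2]; b→[4]; c→[0]; d→[1, 3, 5, 6, 7]}
  7. unlink(c)  ⇒  .FFFFFFF........  {a→[2]; b→[4]; d→[1, 3, 5, 6, 7]}
  8. append(a, 1)  ⇒  FFFFFFFF........  {a→[2, 0]; b→[4]; d→[1, 3, 5, 6, 7]}
  9. append(b, 1)  ⇒  FFFFFFFFF.......  {a→[2, 0]; b→[4, 8]; d→[1, 3, 5, 6, 7]}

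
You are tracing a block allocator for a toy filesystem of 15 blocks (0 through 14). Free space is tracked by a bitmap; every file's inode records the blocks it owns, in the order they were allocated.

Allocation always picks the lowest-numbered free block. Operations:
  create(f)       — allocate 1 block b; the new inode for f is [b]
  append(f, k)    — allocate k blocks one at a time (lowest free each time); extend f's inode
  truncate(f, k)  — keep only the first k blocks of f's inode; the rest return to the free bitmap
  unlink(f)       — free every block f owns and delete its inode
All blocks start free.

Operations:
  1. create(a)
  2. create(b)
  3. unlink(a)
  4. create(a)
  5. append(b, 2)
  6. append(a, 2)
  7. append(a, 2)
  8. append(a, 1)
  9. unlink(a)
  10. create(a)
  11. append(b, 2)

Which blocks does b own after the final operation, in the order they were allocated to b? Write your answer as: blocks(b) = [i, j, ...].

blocks(b) = [1, 2, 3, 4, 5]

  1. create(a)  ⇒  F..............  {a→[0]}
  2. create(b)  ⇒  FF.............  {a→[0]; b→[1]}
  3. unlink(a)  ⇒  .F.............  {b→[1]}
  4. create(a)  ⇒  FF.............  {a→[0]; b→[1]}
  5. append(b, 2)  ⇒  FFFF...........  {a→[0]; b→[1, 2, 3]}
  6. append(a, 2)  ⇒  FFFFFF.........  {a→[0, 4, 5]; b→[1, 2, 3]}
  7. append(a, 2)  ⇒  FFFFFFFF.......  {a→[0, 4, 5, 6, 7]; b→[1, 2, 3]}
  8. append(a, 1)  ⇒  FFFFFFFFF......  {a→[0, 4, 5, 6, 7, 8]; b→[1, 2, 3]}
  9. unlink(a)  ⇒  .FFF...........  {b→[1, 2, 3]}
  10. create(a)  ⇒  FFFF...........  {a→[0]; b→[1, 2, 3]}
  11. append(b, 2)  ⇒  FFFFFF.........  {a→[0]; b→[1, 2, 3, 4, 5]}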